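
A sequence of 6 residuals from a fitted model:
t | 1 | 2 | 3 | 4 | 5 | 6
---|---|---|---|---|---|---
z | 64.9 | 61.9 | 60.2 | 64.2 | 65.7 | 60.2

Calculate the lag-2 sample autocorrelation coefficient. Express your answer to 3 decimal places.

-0.613

Mean z̄ = (64.9 + 61.9 + 60.2 + 64.2 + 65.7 + 60.2)/6 = 62.8500
Deviations from mean: 2.0500, -0.9500, -2.6500, 1.3500, 2.8500, -2.6500
Σ(z_t−z̄)(z_{t+2}−z̄) = (-5.4325) + (-1.2825) + (-7.5525) + (-3.5775) = -17.8450
Denominator Σ(z_t−z̄)² = 29.0950
r_2 = -17.8450 / 29.0950 = -0.613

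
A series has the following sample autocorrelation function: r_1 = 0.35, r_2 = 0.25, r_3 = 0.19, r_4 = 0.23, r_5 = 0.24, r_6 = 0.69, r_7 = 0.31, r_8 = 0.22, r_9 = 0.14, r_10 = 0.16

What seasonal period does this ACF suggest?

The largest autocorrelation is r_6 = 0.69; the remaining lags stay at or below 0.35. The elevated value at lag 1 (0.35), dropping to 0.25 at lag 2, reflects decaying short-term dependence rather than seasonality.
The dominant spike at lag 6 indicates a seasonal period of 6.

6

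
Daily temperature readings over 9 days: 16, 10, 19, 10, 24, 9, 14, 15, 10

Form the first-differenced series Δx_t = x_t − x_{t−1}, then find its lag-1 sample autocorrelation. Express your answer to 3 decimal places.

First differences Δx: -6, 9, -9, 14, -15, 5, 1, -5
Mean of differences = -0.7500
Numerator Σ(Δx_t−Δx̄)(Δx_{t+1}−Δx̄) = -542.8125
Denominator Σ(Δx_t−Δx̄)² = 665.5000
r_1(Δx) = -542.8125 / 665.5000 = -0.816

-0.816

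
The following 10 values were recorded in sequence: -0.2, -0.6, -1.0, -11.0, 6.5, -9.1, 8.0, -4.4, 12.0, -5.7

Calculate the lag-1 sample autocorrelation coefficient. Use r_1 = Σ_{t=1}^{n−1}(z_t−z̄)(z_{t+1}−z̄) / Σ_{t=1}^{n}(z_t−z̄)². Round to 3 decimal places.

Mean z̄ = (-0.2 − 0.6 − 1.0 − 11.0 + 6.5 − 9.1 + 8.0 − 4.4 + 12.0 − 5.7)/10 = -0.5500
Numerator Σ_{t=1}^{9}(z_t−z̄)(z_{t+1}−z̄) = -348.2125
Denominator Σ(z_t−z̄)² = 504.2850
r_1 = -348.2125 / 504.2850 = -0.691

-0.691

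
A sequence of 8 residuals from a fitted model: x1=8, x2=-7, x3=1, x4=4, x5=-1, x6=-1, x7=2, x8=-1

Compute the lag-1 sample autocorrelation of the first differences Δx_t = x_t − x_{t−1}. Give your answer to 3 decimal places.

First differences Δx: -15, 8, 3, -5, 0, 3, -3
Mean of differences = -1.2857
Numerator Σ(Δx_t−Δx̄)(Δx_{t+1}−Δx̄) = -110.0816
Denominator Σ(Δx_t−Δx̄)² = 329.4286
r_1(Δx) = -110.0816 / 329.4286 = -0.334

-0.334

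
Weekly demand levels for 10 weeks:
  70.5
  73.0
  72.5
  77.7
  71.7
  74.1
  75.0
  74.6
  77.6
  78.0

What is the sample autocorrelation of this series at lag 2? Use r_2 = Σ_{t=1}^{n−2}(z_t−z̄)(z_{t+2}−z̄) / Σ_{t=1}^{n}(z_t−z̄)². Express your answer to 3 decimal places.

Mean z̄ = (70.5 + 73.0 + 72.5 + 77.7 + 71.7 + 74.1 + 75.0 + 74.6 + 77.6 + 78.0)/10 = 74.4700
Numerator Σ_{t=1}^{8}(z_t−z̄)(z_{t+2}−z̄) = 7.9362
Denominator Σ(z_t−z̄)² = 62.6010
r_2 = 7.9362 / 62.6010 = 0.127

0.127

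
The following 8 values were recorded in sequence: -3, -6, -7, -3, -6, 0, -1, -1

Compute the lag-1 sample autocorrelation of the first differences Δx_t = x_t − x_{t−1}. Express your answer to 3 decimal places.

-0.539

First differences Δx: -3, -1, 4, -3, 6, -1, 0
Mean of differences = 0.2857
Numerator Σ(Δx_t−Δx̄)(Δx_{t+1}−Δx̄) = -38.5102
Denominator Σ(Δx_t−Δx̄)² = 71.4286
r_1(Δx) = -38.5102 / 71.4286 = -0.539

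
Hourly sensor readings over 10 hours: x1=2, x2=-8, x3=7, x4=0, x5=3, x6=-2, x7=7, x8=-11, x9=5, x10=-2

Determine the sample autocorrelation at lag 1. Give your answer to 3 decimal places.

Mean x̄ = (2 − 8 + 7 + 0 + 3 − 2 + 7 − 11 + 5 − 2)/10 = 0.1000
Numerator Σ_{t=1}^{9}(x_t−x̄)(x_{t+1}−x̄) = -234.1100
Denominator Σ(x_t−x̄)² = 328.9000
r_1 = -234.1100 / 328.9000 = -0.712

-0.712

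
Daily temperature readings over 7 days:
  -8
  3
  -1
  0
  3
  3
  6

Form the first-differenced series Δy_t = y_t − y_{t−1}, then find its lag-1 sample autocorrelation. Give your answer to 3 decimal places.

First differences Δy: 11, -4, 1, 3, 0, 3
Mean of differences = 2.3333
Numerator Σ(Δy_t−Δȳ)(Δy_{t+1}−Δȳ) = -50.4444
Denominator Σ(Δy_t−Δȳ)² = 123.3333
r_1(Δy) = -50.4444 / 123.3333 = -0.409

-0.409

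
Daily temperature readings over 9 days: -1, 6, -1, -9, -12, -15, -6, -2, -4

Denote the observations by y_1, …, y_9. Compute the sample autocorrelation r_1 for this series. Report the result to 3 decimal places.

0.549

Mean ȳ = (-1 + 6 − 1 − 9 − 12 − 15 − 6 − 2 − 4)/9 = -4.8889
Numerator Σ_{t=1}^{8}(y_t−ȳ)(y_{t+1}−ȳ) = 180.4321
Denominator Σ(y_t−ȳ)² = 328.8889
r_1 = 180.4321 / 328.8889 = 0.549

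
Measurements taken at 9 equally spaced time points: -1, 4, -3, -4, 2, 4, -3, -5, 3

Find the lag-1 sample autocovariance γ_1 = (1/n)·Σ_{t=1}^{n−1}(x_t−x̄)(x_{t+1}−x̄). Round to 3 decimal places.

-1.975

Mean x̄ = (-1 + 4 − 3 − 4 + 2 + 4 − 3 − 5 + 3)/9 = -0.3333
Σ_{t=1}^{8}(x_t−x̄)(x_{t+1}−x̄) = -17.7778
γ_1 = -17.7778 / 9 = -1.975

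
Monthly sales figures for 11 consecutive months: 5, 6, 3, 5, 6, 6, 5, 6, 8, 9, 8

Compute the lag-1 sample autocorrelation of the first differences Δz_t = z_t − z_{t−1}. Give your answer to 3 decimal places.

-0.271

First differences Δz: 1, -3, 2, 1, 0, -1, 1, 2, 1, -1
Mean of differences = 0.3000
Numerator Σ(Δz_t−Δz̄)(Δz_{t+1}−Δz̄) = -5.9900
Denominator Σ(Δz_t−Δz̄)² = 22.1000
r_1(Δz) = -5.9900 / 22.1000 = -0.271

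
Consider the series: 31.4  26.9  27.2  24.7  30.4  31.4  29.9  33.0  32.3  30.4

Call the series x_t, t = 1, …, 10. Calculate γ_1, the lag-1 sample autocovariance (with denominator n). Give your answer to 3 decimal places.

Mean x̄ = (31.4 + 26.9 + 27.2 + 24.7 + 30.4 + 31.4 + 29.9 + 33.0 + 32.3 + 30.4)/10 = 29.7600
Σ_{t=1}^{9}(x_t−x̄)(x_{t+1}−x̄) = 23.9344
γ_1 = 23.9344 / 10 = 2.393

2.393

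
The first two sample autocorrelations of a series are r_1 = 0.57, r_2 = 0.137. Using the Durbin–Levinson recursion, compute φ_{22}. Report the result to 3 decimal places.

-0.278

φ_{22} = (r_2 − r_1²) / (1 − r_1²)
r_1² = (0.57)² = 0.3249
Numerator = 0.137 − 0.3249 = -0.1879; denominator = 1 − 0.3249 = 0.6751
φ_{22} = -0.1879 / 0.6751 = -0.278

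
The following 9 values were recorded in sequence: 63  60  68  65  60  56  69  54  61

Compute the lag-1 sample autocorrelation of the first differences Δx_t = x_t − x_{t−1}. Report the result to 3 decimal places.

-0.648

First differences Δx: -3, 8, -3, -5, -4, 13, -15, 7
Mean of differences = -0.2500
Numerator Σ(Δx_t−Δx̄)(Δx_{t+1}−Δx̄) = -366.5625
Denominator Σ(Δx_t−Δx̄)² = 565.5000
r_1(Δx) = -366.5625 / 565.5000 = -0.648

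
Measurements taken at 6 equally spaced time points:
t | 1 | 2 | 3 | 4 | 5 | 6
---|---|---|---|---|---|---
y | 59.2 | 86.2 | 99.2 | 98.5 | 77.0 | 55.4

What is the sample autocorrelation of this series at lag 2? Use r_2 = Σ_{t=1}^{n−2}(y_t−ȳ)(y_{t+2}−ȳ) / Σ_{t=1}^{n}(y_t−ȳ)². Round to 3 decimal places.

-0.430

Mean ȳ = (59.2 + 86.2 + 99.2 + 98.5 + 77.0 + 55.4)/6 = 79.2500
Σ(y_t−ȳ)(y_{t+2}−ȳ) = (-399.9975) + (133.7875) + (-44.8875) + (-459.1125) = -770.2100
Denominator Σ(y_t−ȳ)² = 1792.7550
r_2 = -770.2100 / 1792.7550 = -0.430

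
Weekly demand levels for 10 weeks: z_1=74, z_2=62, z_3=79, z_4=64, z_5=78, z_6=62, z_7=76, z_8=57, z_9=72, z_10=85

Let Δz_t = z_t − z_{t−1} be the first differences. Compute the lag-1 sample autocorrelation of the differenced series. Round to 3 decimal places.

First differences Δz: -12, 17, -15, 14, -16, 14, -19, 15, 13
Mean of differences = 1.2222
Numerator Σ(Δz_t−Δz̄)(Δz_{t+1}−Δz̄) = -1486.7160
Denominator Σ(Δz_t−Δz̄)² = 2047.5556
r_1(Δz) = -1486.7160 / 2047.5556 = -0.726

-0.726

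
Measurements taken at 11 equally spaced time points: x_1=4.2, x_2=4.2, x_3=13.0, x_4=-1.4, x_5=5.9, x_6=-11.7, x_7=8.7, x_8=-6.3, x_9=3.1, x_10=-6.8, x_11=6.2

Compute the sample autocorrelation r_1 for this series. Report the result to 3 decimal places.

-0.506

Mean x̄ = (4.2 + 4.2 + 13.0 − 1.4 + 5.9 − 11.7 + 8.7 − 6.3 + 3.1 − 6.8 + 6.2)/11 = 1.7364
Numerator Σ_{t=1}^{10}(x_t−x̄)(x_{t+1}−x̄) = -280.7413
Denominator Σ(x_t−x̄)² = 554.4455
r_1 = -280.7413 / 554.4455 = -0.506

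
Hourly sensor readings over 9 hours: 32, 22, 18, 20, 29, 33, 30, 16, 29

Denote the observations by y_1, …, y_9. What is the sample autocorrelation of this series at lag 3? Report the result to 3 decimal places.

-0.408

Mean ȳ = (32 + 22 + 18 + 20 + 29 + 33 + 30 + 16 + 29)/9 = 25.4444
Numerator Σ_{t=1}^{6}(y_t−ȳ)(y_{t+3}−ȳ) = -135.7037
Denominator Σ(y_t−ȳ)² = 332.2222
r_3 = -135.7037 / 332.2222 = -0.408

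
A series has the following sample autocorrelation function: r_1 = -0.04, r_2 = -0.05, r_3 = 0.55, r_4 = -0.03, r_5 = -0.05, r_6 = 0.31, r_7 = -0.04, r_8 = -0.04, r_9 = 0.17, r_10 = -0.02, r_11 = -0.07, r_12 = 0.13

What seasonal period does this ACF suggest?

3

The largest autocorrelation is r_3 = 0.55, with weaker echoes at lags 6 (0.31) and 9 (0.17); the remaining lags stay at or below 0.13.
The dominant spike at lag 3 indicates a seasonal period of 3.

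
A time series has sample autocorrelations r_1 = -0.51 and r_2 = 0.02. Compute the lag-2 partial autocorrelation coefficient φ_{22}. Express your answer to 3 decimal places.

φ_{22} = (r_2 − r_1²) / (1 − r_1²)
r_1² = (-0.51)² = 0.2601
Numerator = 0.02 − 0.2601 = -0.2401; denominator = 1 − 0.2601 = 0.7399
φ_{22} = -0.2401 / 0.7399 = -0.325

-0.325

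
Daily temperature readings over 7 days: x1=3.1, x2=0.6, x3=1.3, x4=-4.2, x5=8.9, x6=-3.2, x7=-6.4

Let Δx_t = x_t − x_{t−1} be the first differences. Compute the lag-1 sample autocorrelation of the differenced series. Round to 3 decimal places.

First differences Δx: -2.5, 0.7, -5.5, 13.1, -12.1, -3.2
Mean of differences = -1.5833
Numerator Σ(Δx_t−Δx̄)(Δx_{t+1}−Δx̄) = -205.9636
Denominator Σ(Δx_t−Δx̄)² = 350.2083
r_1(Δx) = -205.9636 / 350.2083 = -0.588

-0.588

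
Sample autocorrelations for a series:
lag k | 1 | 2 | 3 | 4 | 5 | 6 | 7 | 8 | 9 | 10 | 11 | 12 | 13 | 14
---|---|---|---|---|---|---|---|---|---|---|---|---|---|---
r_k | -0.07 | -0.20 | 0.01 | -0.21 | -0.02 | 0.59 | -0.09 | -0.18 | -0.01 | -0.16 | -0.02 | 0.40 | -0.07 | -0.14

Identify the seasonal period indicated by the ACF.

The largest autocorrelation is r_6 = 0.59, with a weaker echo at lag 12 (0.40); the remaining lags stay at or below 0.01.
The dominant spike at lag 6 indicates a seasonal period of 6.

6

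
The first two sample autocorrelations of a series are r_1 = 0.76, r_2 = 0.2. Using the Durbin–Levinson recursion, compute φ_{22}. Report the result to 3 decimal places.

φ_{22} = (r_2 − r_1²) / (1 − r_1²)
r_1² = (0.76)² = 0.5776
Numerator = 0.2 − 0.5776 = -0.3776; denominator = 1 − 0.5776 = 0.4224
φ_{22} = -0.3776 / 0.4224 = -0.894

-0.894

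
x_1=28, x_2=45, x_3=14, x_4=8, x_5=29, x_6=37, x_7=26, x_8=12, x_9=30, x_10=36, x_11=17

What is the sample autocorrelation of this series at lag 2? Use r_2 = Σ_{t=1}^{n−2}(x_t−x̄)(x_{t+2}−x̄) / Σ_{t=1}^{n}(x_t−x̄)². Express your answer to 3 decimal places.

-0.694

Mean x̄ = (28 + 45 + 14 + 8 + 29 + 37 + 26 + 12 + 30 + 36 + 17)/11 = 25.6364
Numerator Σ_{t=1}^{9}(x_t−x̄)(x_{t+2}−x̄) = -939.7190
Denominator Σ(x_t−x̄)² = 1354.5455
r_2 = -939.7190 / 1354.5455 = -0.694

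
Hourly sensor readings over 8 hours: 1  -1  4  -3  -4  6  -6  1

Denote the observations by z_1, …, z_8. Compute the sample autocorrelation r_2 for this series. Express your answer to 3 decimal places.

0.031

Mean z̄ = (1 − 1 + 4 − 3 − 4 + 6 − 6 + 1)/8 = -0.2500
Numerator Σ_{t=1}^{6}(z_t−z̄)(z_{t+2}−z̄) = 3.6250
Denominator Σ(z_t−z̄)² = 115.5000
r_2 = 3.6250 / 115.5000 = 0.031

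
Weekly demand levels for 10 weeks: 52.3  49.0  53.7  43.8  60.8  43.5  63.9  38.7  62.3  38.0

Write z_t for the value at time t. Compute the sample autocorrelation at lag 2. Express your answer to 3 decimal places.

0.749

Mean z̄ = (52.3 + 49.0 + 53.7 + 43.8 + 60.8 + 43.5 + 63.9 + 38.7 + 62.3 + 38.0)/10 = 50.6000
Numerator Σ_{t=1}^{8}(z_t−z̄)(z_{t+2}−z̄) = 621.7500
Denominator Σ(z_t−z̄)² = 829.9000
r_2 = 621.7500 / 829.9000 = 0.749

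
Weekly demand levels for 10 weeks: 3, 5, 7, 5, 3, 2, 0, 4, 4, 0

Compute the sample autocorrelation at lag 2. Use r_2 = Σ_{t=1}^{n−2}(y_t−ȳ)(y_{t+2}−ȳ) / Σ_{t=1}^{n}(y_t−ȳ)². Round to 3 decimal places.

Mean ȳ = (3 + 5 + 7 + 5 + 3 + 2 + 0 + 4 + 4 + 0)/10 = 3.3000
Numerator Σ_{t=1}^{8}(y_t−ȳ)(y_{t+2}−ȳ) = -6.0800
Denominator Σ(y_t−ȳ)² = 44.1000
r_2 = -6.0800 / 44.1000 = -0.138

-0.138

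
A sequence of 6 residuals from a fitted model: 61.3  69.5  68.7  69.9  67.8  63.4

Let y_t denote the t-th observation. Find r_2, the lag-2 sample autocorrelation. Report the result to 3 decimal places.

Mean ȳ = (61.3 + 69.5 + 68.7 + 69.9 + 67.8 + 63.4)/6 = 66.7667
Numerator Σ_{t=1}^{4}(y_t−ȳ)(y_{t+2}−ȳ) = -10.5556
Denominator Σ(y_t−ȳ)² = 63.3133
r_2 = -10.5556 / 63.3133 = -0.167

-0.167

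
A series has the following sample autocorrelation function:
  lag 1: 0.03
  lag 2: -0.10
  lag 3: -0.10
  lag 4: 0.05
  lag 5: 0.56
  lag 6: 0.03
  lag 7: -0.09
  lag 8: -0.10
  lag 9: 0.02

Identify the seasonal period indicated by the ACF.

The largest autocorrelation is r_5 = 0.56; the remaining lags stay at or below 0.05.
The dominant spike at lag 5 indicates a seasonal period of 5.

5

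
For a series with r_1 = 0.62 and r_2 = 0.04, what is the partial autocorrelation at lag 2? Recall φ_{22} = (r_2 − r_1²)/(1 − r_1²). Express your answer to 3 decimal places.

-0.559

φ_{22} = (r_2 − r_1²) / (1 − r_1²)
r_1² = (0.62)² = 0.3844
Numerator = 0.04 − 0.3844 = -0.3444; denominator = 1 − 0.3844 = 0.6156
φ_{22} = -0.3444 / 0.6156 = -0.559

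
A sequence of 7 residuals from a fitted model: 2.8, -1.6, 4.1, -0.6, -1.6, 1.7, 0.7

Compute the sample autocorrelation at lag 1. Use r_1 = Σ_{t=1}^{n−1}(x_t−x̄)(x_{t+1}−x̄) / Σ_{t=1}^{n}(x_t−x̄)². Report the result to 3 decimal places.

Mean x̄ = (2.8 − 1.6 + 4.1 − 0.6 − 1.6 + 1.7 + 0.7)/7 = 0.7857
Σ(x_t−x̄)(x_{t+1}−x̄) = (-4.8055) + (-7.9069) + (-4.5927) + (3.3059) + (-2.1812) + (-0.0784) = -16.2588
Denominator Σ(x_t−x̄)² = 29.1886
r_1 = -16.2588 / 29.1886 = -0.557

-0.557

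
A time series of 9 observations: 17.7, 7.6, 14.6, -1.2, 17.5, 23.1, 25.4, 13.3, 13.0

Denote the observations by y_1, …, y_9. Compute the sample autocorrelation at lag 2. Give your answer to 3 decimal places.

-0.040

Mean ȳ = (17.7 + 7.6 + 14.6 − 1.2 + 17.5 + 23.1 + 25.4 + 13.3 + 13.0)/9 = 14.5556
Σ(y_t−ȳ)(y_{t+2}−ȳ) = (0.1398) + (109.5886) + (0.1309) + (-134.6225) + (31.9309) + (-10.7280) + (-16.8691) = -20.4295
Denominator Σ(y_t−ȳ)² = 509.7822
r_2 = -20.4295 / 509.7822 = -0.040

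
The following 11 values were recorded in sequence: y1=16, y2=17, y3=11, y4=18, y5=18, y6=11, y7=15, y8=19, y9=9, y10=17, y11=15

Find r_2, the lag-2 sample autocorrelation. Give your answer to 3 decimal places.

-0.267

Mean ȳ = (16 + 17 + 11 + 18 + 18 + 11 + 15 + 19 + 9 + 17 + 15)/11 = 15.0909
Numerator Σ_{t=1}^{9}(y_t−ȳ)(y_{t+2}−ȳ) = -29.6529
Denominator Σ(y_t−ȳ)² = 110.9091
r_2 = -29.6529 / 110.9091 = -0.267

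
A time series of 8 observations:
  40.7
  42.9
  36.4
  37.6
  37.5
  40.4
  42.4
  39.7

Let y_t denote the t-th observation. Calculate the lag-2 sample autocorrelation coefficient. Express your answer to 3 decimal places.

Mean ȳ = (40.7 + 42.9 + 36.4 + 37.6 + 37.5 + 40.4 + 42.4 + 39.7)/8 = 39.7000
Deviations from mean: 1.0000, 3.2000, -3.3000, -2.1000, -2.2000, 0.7000, 2.7000, 0.0000
Σ(y_t−ȳ)(y_{t+2}−ȳ) = (-3.3000) + (-6.7200) + (7.2600) + (-1.4700) + (-5.9400) + (0.0000) = -10.1700
Denominator Σ(y_t−ȳ)² = 39.1600
r_2 = -10.1700 / 39.1600 = -0.260

-0.260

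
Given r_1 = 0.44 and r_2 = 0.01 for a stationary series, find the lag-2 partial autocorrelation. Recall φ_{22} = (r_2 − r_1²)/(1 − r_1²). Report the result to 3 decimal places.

φ_{22} = (r_2 − r_1²) / (1 − r_1²)
r_1² = (0.44)² = 0.1936
Numerator = 0.01 − 0.1936 = -0.1836; denominator = 1 − 0.1936 = 0.8064
φ_{22} = -0.1836 / 0.8064 = -0.228

-0.228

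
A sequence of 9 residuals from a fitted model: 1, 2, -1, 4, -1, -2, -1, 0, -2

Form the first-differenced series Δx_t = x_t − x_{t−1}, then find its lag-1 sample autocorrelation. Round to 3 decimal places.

First differences Δx: 1, -3, 5, -5, -1, 1, 1, -2
Mean of differences = -0.3750
Numerator Σ(Δx_t−Δx̄)(Δx_{t+1}−Δx̄) = -40.8906
Denominator Σ(Δx_t−Δx̄)² = 65.8750
r_1(Δx) = -40.8906 / 65.8750 = -0.621

-0.621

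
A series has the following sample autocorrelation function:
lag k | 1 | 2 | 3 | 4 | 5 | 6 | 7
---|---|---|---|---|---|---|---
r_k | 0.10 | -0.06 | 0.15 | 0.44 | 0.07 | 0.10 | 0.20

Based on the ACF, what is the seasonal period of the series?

The largest autocorrelation is r_4 = 0.44; the remaining lags stay at or below 0.20.
The dominant spike at lag 4 indicates a seasonal period of 4.

4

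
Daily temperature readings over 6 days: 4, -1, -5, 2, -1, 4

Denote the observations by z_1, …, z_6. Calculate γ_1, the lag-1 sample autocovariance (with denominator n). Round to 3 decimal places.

-2.125

Mean z̄ = (4 − 1 − 5 + 2 − 1 + 4)/6 = 0.5000
Σ_{t=1}^{5}(z_t−z̄)(z_{t+1}−z̄) = -12.7500
γ_1 = -12.7500 / 6 = -2.125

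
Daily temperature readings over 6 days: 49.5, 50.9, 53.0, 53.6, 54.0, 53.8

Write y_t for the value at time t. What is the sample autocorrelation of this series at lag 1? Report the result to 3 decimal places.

Mean ȳ = (49.5 + 50.9 + 53.0 + 53.6 + 54.0 + 53.8)/6 = 52.4667
Deviations from mean: -2.9667, -1.5667, 0.5333, 1.1333, 1.5333, 1.3333
Σ(y_t−ȳ)(y_{t+1}−ȳ) = (4.6478) + (-0.8356) + (0.6044) + (1.7378) + (2.0444) = 8.1989
Denominator Σ(y_t−ȳ)² = 16.9533
r_1 = 8.1989 / 16.9533 = 0.484

0.484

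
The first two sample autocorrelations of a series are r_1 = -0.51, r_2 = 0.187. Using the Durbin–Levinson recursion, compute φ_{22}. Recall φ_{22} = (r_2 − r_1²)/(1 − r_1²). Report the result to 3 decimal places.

-0.099

φ_{22} = (r_2 − r_1²) / (1 − r_1²)
r_1² = (-0.51)² = 0.2601
Numerator = 0.187 − 0.2601 = -0.0731; denominator = 1 − 0.2601 = 0.7399
φ_{22} = -0.0731 / 0.7399 = -0.099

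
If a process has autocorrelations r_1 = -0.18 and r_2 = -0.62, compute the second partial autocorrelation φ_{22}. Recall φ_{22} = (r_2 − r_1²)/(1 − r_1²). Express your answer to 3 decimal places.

φ_{22} = (r_2 − r_1²) / (1 − r_1²)
r_1² = (-0.18)² = 0.0324
Numerator = -0.62 − 0.0324 = -0.6524; denominator = 1 − 0.0324 = 0.9676
φ_{22} = -0.6524 / 0.9676 = -0.674

-0.674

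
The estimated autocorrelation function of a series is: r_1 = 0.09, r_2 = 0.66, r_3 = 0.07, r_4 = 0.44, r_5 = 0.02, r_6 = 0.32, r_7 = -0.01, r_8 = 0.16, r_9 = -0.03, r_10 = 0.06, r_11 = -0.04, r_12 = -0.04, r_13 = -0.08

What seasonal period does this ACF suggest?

The largest autocorrelation is r_2 = 0.66, with weaker echoes at lags 4 (0.44), 6 (0.32) and 8 (0.16); the remaining lags stay at or below 0.09.
The dominant spike at lag 2 indicates a seasonal period of 2.

2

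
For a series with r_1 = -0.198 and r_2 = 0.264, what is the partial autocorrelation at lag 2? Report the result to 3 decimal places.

0.234

φ_{22} = (r_2 − r_1²) / (1 − r_1²)
r_1² = (-0.198)² = 0.039204
Numerator = 0.264 − 0.0392 = 0.2248; denominator = 1 − 0.0392 = 0.9608
φ_{22} = 0.2248 / 0.9608 = 0.234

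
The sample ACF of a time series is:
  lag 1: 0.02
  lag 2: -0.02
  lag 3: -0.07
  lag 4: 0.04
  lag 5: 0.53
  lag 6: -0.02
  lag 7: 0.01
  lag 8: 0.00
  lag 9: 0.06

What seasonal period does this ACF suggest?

The largest autocorrelation is r_5 = 0.53; the remaining lags stay at or below 0.06.
The dominant spike at lag 5 indicates a seasonal period of 5.

5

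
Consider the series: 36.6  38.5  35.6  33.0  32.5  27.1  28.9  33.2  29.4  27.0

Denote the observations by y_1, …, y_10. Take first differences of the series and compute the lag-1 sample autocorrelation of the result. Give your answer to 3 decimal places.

-0.175

First differences Δy: 1.9, -2.9, -2.6, -0.5, -5.4, 1.8, 4.3, -3.8, -2.4
Mean of differences = -1.0667
Numerator Σ(Δy_t−Δȳ)(Δy_{t+1}−Δȳ) = -14.0144
Denominator Σ(Δy_t−Δȳ)² = 79.8800
r_1(Δy) = -14.0144 / 79.8800 = -0.175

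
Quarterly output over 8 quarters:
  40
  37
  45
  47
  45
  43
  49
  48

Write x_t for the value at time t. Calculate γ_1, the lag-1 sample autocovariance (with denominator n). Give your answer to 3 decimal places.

5.055

Mean x̄ = (40 + 37 + 45 + 47 + 45 + 43 + 49 + 48)/8 = 44.2500
Deviations: -4.2500, -7.2500, 0.7500, 2.7500, 0.7500, -1.2500, 4.7500, 3.7500
Σ_{t=1}^{7}(x_t−x̄)(x_{t+1}−x̄) = 40.4375
γ_1 = 40.4375 / 8 = 5.055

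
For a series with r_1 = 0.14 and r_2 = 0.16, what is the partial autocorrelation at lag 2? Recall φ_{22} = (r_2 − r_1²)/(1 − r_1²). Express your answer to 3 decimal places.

0.143

φ_{22} = (r_2 − r_1²) / (1 − r_1²)
r_1² = (0.14)² = 0.0196
Numerator = 0.16 − 0.0196 = 0.1404; denominator = 1 − 0.0196 = 0.9804
φ_{22} = 0.1404 / 0.9804 = 0.143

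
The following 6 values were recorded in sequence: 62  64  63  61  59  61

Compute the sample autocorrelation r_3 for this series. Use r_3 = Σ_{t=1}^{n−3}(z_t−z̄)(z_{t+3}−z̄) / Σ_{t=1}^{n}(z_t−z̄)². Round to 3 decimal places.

-0.478

Mean z̄ = (62 + 64 + 63 + 61 + 59 + 61)/6 = 61.6667
Deviations from mean: 0.3333, 2.3333, 1.3333, -0.6667, -2.6667, -0.6667
Σ(z_t−z̄)(z_{t+3}−z̄) = (-0.2222) + (-6.2222) + (-0.8889) = -7.3333
Denominator Σ(z_t−z̄)² = 15.3333
r_3 = -7.3333 / 15.3333 = -0.478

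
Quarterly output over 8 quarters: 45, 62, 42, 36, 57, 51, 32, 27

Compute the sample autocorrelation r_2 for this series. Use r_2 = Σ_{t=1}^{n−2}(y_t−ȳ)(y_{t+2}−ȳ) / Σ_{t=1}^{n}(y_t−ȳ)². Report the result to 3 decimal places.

Mean ȳ = (45 + 62 + 42 + 36 + 57 + 51 + 32 + 27)/8 = 44.0000
Σ(y_t−ȳ)(y_{t+2}−ȳ) = (-2.0000) + (-144.0000) + (-26.0000) + (-56.0000) + (-156.0000) + (-119.0000) = -503.0000
Denominator Σ(y_t−ȳ)² = 1044.0000
r_2 = -503.0000 / 1044.0000 = -0.482

-0.482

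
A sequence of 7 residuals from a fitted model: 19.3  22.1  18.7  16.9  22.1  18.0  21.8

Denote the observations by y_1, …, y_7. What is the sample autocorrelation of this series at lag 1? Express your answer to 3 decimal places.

Mean ȳ = (19.3 + 22.1 + 18.7 + 16.9 + 22.1 + 18.0 + 21.8)/7 = 19.8429
Deviations from mean: -0.5429, 2.2571, -1.1429, -2.9429, 2.2571, -1.8429, 1.9571
Numerator Σ_{t=1}^{6}(y_t−ȳ)(y_{t+1}−ȳ) = -14.8504
Denominator Σ(y_t−ȳ)² = 27.6771
r_1 = -14.8504 / 27.6771 = -0.537

-0.537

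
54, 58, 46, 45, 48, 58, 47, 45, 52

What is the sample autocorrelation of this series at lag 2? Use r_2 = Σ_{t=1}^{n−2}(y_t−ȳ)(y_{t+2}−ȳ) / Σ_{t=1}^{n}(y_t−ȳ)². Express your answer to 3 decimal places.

Mean ȳ = (54 + 58 + 46 + 45 + 48 + 58 + 47 + 45 + 52)/9 = 50.3333
Σ(y_t−ȳ)(y_{t+2}−ȳ) = (-15.8889) + (-40.8889) + (10.1111) + (-40.8889) + (7.7778) + (-40.8889) + (-5.5556) = -126.2222
Denominator Σ(y_t−ȳ)² = 226.0000
r_2 = -126.2222 / 226.0000 = -0.559

-0.559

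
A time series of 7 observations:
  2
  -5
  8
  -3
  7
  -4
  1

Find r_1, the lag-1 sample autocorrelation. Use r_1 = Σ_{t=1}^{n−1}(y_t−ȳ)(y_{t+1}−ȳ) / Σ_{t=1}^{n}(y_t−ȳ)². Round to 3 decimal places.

Mean ȳ = (2 − 5 + 8 − 3 + 7 − 4 + 1)/7 = 0.8571
Σ(y_t−ȳ)(y_{t+1}−ȳ) = (-6.6939) + (-41.8367) + (-27.5510) + (-23.6939) + (-29.8367) + (-0.6939) = -130.3061
Denominator Σ(y_t−ȳ)² = 162.8571
r_1 = -130.3061 / 162.8571 = -0.800

-0.800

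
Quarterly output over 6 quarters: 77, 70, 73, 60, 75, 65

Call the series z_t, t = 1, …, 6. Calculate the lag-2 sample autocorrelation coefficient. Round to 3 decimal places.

Mean z̄ = (77 + 70 + 73 + 60 + 75 + 65)/6 = 70.0000
Σ(z_t−z̄)(z_{t+2}−z̄) = (21.0000) + (0.0000) + (15.0000) + (50.0000) = 86.0000
Denominator Σ(z_t−z̄)² = 208.0000
r_2 = 86.0000 / 208.0000 = 0.413

0.413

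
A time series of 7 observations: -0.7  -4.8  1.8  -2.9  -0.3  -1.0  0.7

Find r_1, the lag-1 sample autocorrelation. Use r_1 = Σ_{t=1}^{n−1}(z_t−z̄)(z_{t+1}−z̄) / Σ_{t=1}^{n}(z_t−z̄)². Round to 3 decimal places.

-0.630

Mean z̄ = (-0.7 − 4.8 + 1.8 − 2.9 − 0.3 − 1.0 + 0.7)/7 = -1.0286
Deviations from mean: 0.3286, -3.7714, 2.8286, -1.8714, 0.7286, 0.0286, 1.7286
Numerator Σ_{t=1}^{6}(z_t−z̄)(z_{t+1}−z̄) = -18.4937
Denominator Σ(z_t−z̄)² = 29.3543
r_1 = -18.4937 / 29.3543 = -0.630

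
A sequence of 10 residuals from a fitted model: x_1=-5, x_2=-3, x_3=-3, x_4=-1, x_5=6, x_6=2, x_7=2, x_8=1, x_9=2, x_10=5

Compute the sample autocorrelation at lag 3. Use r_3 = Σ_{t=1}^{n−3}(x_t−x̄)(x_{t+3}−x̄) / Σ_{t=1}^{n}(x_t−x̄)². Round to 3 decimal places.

-0.065

Mean x̄ = (-5 − 3 − 3 − 1 + 6 + 2 + 2 + 1 + 2 + 5)/10 = 0.6000
Numerator Σ_{t=1}^{7}(x_t−x̄)(x_{t+3}−x̄) = -7.4800
Denominator Σ(x_t−x̄)² = 114.4000
r_3 = -7.4800 / 114.4000 = -0.065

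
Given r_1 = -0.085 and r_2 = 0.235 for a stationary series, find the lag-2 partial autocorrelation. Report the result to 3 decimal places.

φ_{22} = (r_2 − r_1²) / (1 − r_1²)
r_1² = (-0.085)² = 0.007225
Numerator = 0.235 − 0.0072 = 0.2278; denominator = 1 − 0.0072 = 0.9928
φ_{22} = 0.2278 / 0.9928 = 0.229

0.229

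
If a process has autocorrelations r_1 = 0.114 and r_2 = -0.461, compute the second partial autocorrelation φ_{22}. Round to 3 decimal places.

φ_{22} = (r_2 − r_1²) / (1 − r_1²)
r_1² = (0.114)² = 0.012996
Numerator = -0.461 − 0.0130 = -0.4740; denominator = 1 − 0.0130 = 0.9870
φ_{22} = -0.4740 / 0.9870 = -0.480

-0.480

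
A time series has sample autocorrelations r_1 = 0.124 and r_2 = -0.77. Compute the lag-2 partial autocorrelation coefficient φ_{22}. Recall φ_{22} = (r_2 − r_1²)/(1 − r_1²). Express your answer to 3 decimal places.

φ_{22} = (r_2 − r_1²) / (1 − r_1²)
r_1² = (0.124)² = 0.015376
Numerator = -0.77 − 0.0154 = -0.7854; denominator = 1 − 0.0154 = 0.9846
φ_{22} = -0.7854 / 0.9846 = -0.798

-0.798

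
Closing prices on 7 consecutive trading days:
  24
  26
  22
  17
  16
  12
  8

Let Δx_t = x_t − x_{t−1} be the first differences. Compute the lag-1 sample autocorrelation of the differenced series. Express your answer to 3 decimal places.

First differences Δx: 2, -4, -5, -1, -4, -4
Mean of differences = -2.6667
Numerator Σ(Δx_t−Δx̄)(Δx_{t+1}−Δx̄) = -7.4444
Denominator Σ(Δx_t−Δx̄)² = 35.3333
r_1(Δx) = -7.4444 / 35.3333 = -0.211

-0.211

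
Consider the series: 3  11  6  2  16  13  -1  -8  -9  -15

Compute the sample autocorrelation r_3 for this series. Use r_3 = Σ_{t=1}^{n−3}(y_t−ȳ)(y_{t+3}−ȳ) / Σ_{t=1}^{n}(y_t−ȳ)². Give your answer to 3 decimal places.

Mean ȳ = (3 + 11 + 6 + 2 + 16 + 13 − 1 − 8 − 9 − 15)/10 = 1.8000
Numerator Σ_{t=1}^{7}(y_t−ȳ)(y_{t+3}−ȳ) = -35.7200
Denominator Σ(y_t−ȳ)² = 933.6000
r_3 = -35.7200 / 933.6000 = -0.038

-0.038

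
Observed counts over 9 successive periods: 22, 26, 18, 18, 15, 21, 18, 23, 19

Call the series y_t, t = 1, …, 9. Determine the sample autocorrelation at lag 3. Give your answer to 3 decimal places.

-0.545

Mean ȳ = (22 + 26 + 18 + 18 + 15 + 21 + 18 + 23 + 19)/9 = 20.0000
Numerator Σ_{t=1}^{6}(y_t−ȳ)(y_{t+3}−ȳ) = -48.0000
Denominator Σ(y_t−ȳ)² = 88.0000
r_3 = -48.0000 / 88.0000 = -0.545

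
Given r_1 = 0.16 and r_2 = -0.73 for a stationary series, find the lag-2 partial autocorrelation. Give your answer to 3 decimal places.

φ_{22} = (r_2 − r_1²) / (1 − r_1²)
r_1² = (0.16)² = 0.0256
Numerator = -0.73 − 0.0256 = -0.7556; denominator = 1 − 0.0256 = 0.9744
φ_{22} = -0.7556 / 0.9744 = -0.775

-0.775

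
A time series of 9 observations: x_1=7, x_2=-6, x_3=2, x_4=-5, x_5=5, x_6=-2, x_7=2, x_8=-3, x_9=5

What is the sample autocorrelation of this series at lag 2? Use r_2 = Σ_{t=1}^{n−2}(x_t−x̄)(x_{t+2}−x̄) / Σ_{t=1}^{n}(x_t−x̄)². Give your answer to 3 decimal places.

0.495

Mean x̄ = (7 − 6 + 2 − 5 + 5 − 2 + 2 − 3 + 5)/9 = 0.5556
Σ(x_t−x̄)(x_{t+2}−x̄) = (9.3086) + (36.4198) + (6.4198) + (14.1975) + (6.4198) + (9.0864) + (6.4198) = 88.2716
Denominator Σ(x_t−x̄)² = 178.2222
r_2 = 88.2716 / 178.2222 = 0.495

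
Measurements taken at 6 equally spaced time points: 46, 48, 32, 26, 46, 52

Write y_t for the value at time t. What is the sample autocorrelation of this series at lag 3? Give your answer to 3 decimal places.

-0.268

Mean ȳ = (46 + 48 + 32 + 26 + 46 + 52)/6 = 41.6667
Deviations from mean: 4.3333, 6.3333, -9.6667, -15.6667, 4.3333, 10.3333
Numerator Σ_{t=1}^{3}(y_t−ȳ)(y_{t+3}−ȳ) = -140.3333
Denominator Σ(y_t−ȳ)² = 523.3333
r_3 = -140.3333 / 523.3333 = -0.268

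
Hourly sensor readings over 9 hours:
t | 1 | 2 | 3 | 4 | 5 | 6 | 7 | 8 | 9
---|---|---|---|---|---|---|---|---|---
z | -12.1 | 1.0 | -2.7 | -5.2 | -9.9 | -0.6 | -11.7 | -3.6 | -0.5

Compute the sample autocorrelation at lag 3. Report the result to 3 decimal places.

Mean z̄ = (-12.1 + 1.0 − 2.7 − 5.2 − 9.9 − 0.6 − 11.7 − 3.6 − 0.5)/9 = -5.0333
Σ(z_t−z̄)(z_{t+3}−z̄) = (1.1778) + (-29.3622) + (10.3444) + (1.1111) + (-6.9756) + (20.0978) = -3.6067
Denominator Σ(z_t−z̄)² = 202.2000
r_3 = -3.6067 / 202.2000 = -0.018

-0.018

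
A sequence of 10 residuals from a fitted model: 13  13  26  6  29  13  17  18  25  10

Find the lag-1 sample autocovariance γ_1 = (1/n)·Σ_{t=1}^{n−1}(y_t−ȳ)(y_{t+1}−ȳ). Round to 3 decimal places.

-34.700

Mean ȳ = (13 + 13 + 26 + 6 + 29 + 13 + 17 + 18 + 25 + 10)/10 = 17.0000
Σ_{t=1}^{9}(y_t−ȳ)(y_{t+1}−ȳ) = -347.0000
γ_1 = -347.0000 / 10 = -34.700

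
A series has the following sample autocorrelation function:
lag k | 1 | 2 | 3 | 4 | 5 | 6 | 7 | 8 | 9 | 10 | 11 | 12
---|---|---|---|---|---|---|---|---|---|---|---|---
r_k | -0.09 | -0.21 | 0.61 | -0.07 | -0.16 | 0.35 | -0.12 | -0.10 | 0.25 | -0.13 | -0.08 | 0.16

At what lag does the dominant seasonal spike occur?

The largest autocorrelation is r_3 = 0.61, with weaker echoes at lags 6 (0.35), 9 (0.25) and 12 (0.16); the remaining lags stay at or below -0.07.
The dominant spike at lag 3 indicates a seasonal period of 3.

3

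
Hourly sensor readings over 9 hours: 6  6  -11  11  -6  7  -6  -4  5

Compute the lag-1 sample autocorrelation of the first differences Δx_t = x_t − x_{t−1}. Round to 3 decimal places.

-0.773

First differences Δx: 0, -17, 22, -17, 13, -13, 2, 9
Mean of differences = -0.1250
Numerator Σ(Δx_t−Δx̄)(Δx_{t+1}−Δx̄) = -1147.2656
Denominator Σ(Δx_t−Δx̄)² = 1484.8750
r_1(Δx) = -1147.2656 / 1484.8750 = -0.773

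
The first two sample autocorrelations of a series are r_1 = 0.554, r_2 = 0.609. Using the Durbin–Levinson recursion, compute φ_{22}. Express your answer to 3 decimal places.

0.436

φ_{22} = (r_2 − r_1²) / (1 − r_1²)
r_1² = (0.554)² = 0.306916
Numerator = 0.609 − 0.3069 = 0.3021; denominator = 1 − 0.3069 = 0.6931
φ_{22} = 0.3021 / 0.6931 = 0.436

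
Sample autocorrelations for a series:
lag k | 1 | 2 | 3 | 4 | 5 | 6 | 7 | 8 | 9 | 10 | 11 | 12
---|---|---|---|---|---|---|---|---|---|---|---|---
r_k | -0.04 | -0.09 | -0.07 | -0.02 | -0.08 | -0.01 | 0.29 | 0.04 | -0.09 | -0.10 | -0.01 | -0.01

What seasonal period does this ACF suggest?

7

The largest autocorrelation is r_7 = 0.29; the remaining lags stay at or below 0.04.
The dominant spike at lag 7 indicates a seasonal period of 7.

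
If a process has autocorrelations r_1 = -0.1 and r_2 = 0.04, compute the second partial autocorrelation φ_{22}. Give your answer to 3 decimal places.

φ_{22} = (r_2 − r_1²) / (1 − r_1²)
r_1² = (-0.1)² = 0.01
Numerator = 0.04 − 0.0100 = 0.0300; denominator = 1 − 0.0100 = 0.9900
φ_{22} = 0.0300 / 0.9900 = 0.030

0.030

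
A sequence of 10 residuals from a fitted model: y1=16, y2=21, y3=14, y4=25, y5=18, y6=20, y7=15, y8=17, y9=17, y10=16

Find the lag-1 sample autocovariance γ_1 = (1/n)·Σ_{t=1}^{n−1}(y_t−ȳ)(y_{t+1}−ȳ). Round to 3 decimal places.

Mean ȳ = (16 + 21 + 14 + 25 + 18 + 20 + 15 + 17 + 17 + 16)/10 = 17.9000
Σ_{t=1}^{9}(y_t−ȳ)(y_{t+1}−ȳ) = -45.7100
γ_1 = -45.7100 / 10 = -4.571

-4.571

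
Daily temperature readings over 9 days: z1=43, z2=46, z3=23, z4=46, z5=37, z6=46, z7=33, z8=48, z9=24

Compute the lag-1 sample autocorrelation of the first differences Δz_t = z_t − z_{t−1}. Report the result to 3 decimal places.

First differences Δz: 3, -23, 23, -9, 9, -13, 15, -24
Mean of differences = -2.3750
Numerator Σ(Δz_t−Δz̄)(Δz_{t+1}−Δz̄) = -1558.8906
Denominator Σ(Δz_t−Δz̄)² = 2153.8750
r_1(Δz) = -1558.8906 / 2153.8750 = -0.724

-0.724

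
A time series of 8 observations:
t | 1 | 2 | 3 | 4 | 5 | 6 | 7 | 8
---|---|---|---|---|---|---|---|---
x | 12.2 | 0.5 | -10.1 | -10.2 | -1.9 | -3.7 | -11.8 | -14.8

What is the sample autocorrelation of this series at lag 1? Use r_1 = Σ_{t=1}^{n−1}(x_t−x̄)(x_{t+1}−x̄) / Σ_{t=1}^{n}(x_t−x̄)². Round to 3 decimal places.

Mean x̄ = (12.2 + 0.5 − 10.1 − 10.2 − 1.9 − 3.7 − 11.8 − 14.8)/8 = -4.9750
Σ(x_t−x̄)(x_{t+1}−x̄) = (94.0331) + (-28.0594) + (26.7781) + (-16.0669) + (3.9206) + (-8.7019) + (67.0556) = 138.9594
Denominator Σ(x_t−x̄)² = 532.7150
r_1 = 138.9594 / 532.7150 = 0.261

0.261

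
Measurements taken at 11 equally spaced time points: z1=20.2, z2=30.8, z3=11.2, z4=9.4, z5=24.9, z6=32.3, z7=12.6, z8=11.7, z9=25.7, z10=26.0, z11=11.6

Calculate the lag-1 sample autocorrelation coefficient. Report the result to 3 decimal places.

Mean z̄ = (20.2 + 30.8 + 11.2 + 9.4 + 24.9 + 32.3 + 12.6 + 11.7 + 25.7 + 26.0 + 11.6)/11 = 19.6727
Numerator Σ_{t=1}^{10}(z_t−z̄)(z_{t+1}−z̄) = -82.9817
Denominator Σ(z_t−z̄)² = 743.3018
r_1 = -82.9817 / 743.3018 = -0.112

-0.112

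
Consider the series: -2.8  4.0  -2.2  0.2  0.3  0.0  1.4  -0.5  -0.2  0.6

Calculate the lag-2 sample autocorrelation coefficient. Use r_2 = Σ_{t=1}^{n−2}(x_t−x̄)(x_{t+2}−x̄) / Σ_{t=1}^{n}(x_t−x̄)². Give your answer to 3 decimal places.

0.197

Mean x̄ = (-2.8 + 4.0 − 2.2 + 0.2 + 0.3 + 0.0 + 1.4 − 0.5 − 0.2 + 0.6)/10 = 0.0800
Numerator Σ_{t=1}^{8}(x_t−x̄)(x_{t+2}−x̄) = 6.1912
Denominator Σ(x_t−x̄)² = 31.3560
r_2 = 6.1912 / 31.3560 = 0.197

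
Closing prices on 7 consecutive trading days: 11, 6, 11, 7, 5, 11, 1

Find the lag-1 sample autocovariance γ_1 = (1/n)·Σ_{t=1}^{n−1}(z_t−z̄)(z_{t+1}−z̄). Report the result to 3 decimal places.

-6.047

Mean z̄ = (11 + 6 + 11 + 7 + 5 + 11 + 1)/7 = 7.4286
Σ_{t=1}^{6}(z_t−z̄)(z_{t+1}−z̄) = -42.3265
γ_1 = -42.3265 / 7 = -6.047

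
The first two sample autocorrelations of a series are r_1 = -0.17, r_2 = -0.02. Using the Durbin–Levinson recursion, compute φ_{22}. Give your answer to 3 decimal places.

φ_{22} = (r_2 − r_1²) / (1 − r_1²)
r_1² = (-0.17)² = 0.0289
Numerator = -0.02 − 0.0289 = -0.0489; denominator = 1 − 0.0289 = 0.9711
φ_{22} = -0.0489 / 0.9711 = -0.050

-0.050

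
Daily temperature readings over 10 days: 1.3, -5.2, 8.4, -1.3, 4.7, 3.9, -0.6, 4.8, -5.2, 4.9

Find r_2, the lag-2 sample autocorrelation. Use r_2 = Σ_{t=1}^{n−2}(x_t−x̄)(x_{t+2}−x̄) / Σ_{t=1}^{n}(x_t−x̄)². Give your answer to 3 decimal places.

Mean x̄ = (1.3 − 5.2 + 8.4 − 1.3 + 4.7 + 3.9 − 0.6 + 4.8 − 5.2 + 4.9)/10 = 1.5700
Numerator Σ_{t=1}^{8}(x_t−x̄)(x_{t+2}−x̄) = 58.4572
Denominator Σ(x_t−x̄)² = 188.0810
r_2 = 58.4572 / 188.0810 = 0.311

0.311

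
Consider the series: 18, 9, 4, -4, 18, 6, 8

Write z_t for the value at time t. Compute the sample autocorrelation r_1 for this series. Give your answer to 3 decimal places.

Mean z̄ = (18 + 9 + 4 − 4 + 18 + 6 + 8)/7 = 8.4286
Deviations from mean: 9.5714, 0.5714, -4.4286, -12.4286, 9.5714, -2.4286, -0.4286
Numerator Σ_{t=1}^{6}(z_t−z̄)(z_{t+1}−z̄) = -83.1837
Denominator Σ(z_t−z̄)² = 363.7143
r_1 = -83.1837 / 363.7143 = -0.229

-0.229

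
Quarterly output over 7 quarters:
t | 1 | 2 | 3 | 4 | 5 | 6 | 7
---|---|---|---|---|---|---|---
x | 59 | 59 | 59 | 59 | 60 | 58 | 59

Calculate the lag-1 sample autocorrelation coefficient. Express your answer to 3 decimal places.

Mean x̄ = (59 + 59 + 59 + 59 + 60 + 58 + 59)/7 = 59.0000
Numerator Σ_{t=1}^{6}(x_t−x̄)(x_{t+1}−x̄) = -1.0000
Denominator Σ(x_t−x̄)² = 2.0000
r_1 = -1.0000 / 2.0000 = -0.500

-0.500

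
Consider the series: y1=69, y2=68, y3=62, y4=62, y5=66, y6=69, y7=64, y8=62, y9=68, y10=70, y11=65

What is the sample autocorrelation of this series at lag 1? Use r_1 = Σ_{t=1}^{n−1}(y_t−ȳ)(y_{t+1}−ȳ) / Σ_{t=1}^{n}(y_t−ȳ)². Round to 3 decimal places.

Mean ȳ = (69 + 68 + 62 + 62 + 66 + 69 + 64 + 62 + 68 + 70 + 65)/11 = 65.9091
Numerator Σ_{t=1}^{10}(y_t−ȳ)(y_{t+1}−ȳ) = 11.7190
Denominator Σ(y_t−ȳ)² = 94.9091
r_1 = 11.7190 / 94.9091 = 0.123

0.123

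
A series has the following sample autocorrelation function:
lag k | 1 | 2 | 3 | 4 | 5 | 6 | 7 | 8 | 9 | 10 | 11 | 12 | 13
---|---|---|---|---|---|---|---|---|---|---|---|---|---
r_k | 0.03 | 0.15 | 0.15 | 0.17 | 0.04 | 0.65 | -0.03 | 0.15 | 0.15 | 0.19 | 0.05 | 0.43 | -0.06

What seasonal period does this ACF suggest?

The largest autocorrelation is r_6 = 0.65, with a weaker echo at lag 12 (0.43); the remaining lags stay at or below 0.19.
The dominant spike at lag 6 indicates a seasonal period of 6.

6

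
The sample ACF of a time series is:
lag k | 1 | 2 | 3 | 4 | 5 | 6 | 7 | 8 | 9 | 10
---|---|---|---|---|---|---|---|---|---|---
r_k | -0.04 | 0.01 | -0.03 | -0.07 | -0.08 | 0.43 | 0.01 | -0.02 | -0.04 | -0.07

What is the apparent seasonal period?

6

The largest autocorrelation is r_6 = 0.43; the remaining lags stay at or below 0.01.
The dominant spike at lag 6 indicates a seasonal period of 6.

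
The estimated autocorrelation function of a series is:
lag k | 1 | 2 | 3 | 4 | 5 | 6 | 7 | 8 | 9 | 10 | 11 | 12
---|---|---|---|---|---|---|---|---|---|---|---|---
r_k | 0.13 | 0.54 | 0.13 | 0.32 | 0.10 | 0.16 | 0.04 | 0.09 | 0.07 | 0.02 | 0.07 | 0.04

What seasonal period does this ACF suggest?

The largest autocorrelation is r_2 = 0.54, with weaker echoes at lags 4 (0.32) and 6 (0.16); the remaining lags stay at or below 0.13.
The dominant spike at lag 2 indicates a seasonal period of 2.

2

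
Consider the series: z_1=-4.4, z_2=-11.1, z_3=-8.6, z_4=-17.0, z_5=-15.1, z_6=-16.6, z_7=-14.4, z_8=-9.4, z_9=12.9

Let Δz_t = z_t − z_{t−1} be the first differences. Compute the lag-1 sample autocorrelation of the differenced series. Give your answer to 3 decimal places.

First differences Δz: -6.7, 2.5, -8.4, 1.9, -1.5, 2.2, 5.0, 22.3
Mean of differences = 2.1625
Numerator Σ(Δz_t−Δz̄)(Δz_{t+1}−Δz̄) = 54.2873
Denominator Σ(Δz_t−Δz̄)² = 617.2788
r_1(Δz) = 54.2873 / 617.2788 = 0.088

0.088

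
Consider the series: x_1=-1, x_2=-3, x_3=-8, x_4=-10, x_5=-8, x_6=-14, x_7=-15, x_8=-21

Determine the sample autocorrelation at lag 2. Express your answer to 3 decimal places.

Mean x̄ = (-1 − 3 − 8 − 10 − 8 − 14 − 15 − 21)/8 = -10.0000
Deviations from mean: 9.0000, 7.0000, 2.0000, 0.0000, 2.0000, -4.0000, -5.0000, -11.0000
Σ(x_t−x̄)(x_{t+2}−x̄) = (18.0000) + (0.0000) + (4.0000) + (0.0000) + (-10.0000) + (44.0000) = 56.0000
Denominator Σ(x_t−x̄)² = 300.0000
r_2 = 56.0000 / 300.0000 = 0.187

0.187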